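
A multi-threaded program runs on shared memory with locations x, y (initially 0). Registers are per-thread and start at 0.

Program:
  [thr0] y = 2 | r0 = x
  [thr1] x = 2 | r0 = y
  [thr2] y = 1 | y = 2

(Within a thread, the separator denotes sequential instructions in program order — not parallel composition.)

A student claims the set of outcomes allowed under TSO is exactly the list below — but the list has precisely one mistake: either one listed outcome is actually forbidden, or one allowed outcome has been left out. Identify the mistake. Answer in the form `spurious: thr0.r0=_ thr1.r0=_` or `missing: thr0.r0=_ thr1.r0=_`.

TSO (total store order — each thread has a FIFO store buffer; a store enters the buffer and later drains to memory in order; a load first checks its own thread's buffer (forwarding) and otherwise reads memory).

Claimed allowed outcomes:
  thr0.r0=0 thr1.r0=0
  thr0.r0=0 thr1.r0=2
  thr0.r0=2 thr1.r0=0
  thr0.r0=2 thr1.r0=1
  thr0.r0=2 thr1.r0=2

missing: thr0.r0=0 thr1.r0=1

outcome vector order: (thr0.r0,thr1.r0)
under TSO → 0/0, 0/1, 0/2, 2/0, 2/1, 2/2
TSO∖claimed = {0/1}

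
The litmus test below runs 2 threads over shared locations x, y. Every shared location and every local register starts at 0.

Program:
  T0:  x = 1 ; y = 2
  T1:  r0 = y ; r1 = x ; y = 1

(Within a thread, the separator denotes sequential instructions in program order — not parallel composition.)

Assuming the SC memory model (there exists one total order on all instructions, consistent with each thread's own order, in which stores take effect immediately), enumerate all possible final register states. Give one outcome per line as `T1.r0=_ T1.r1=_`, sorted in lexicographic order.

T1.r0=0 T1.r1=0
T1.r0=0 T1.r1=1
T1.r0=2 T1.r1=1

outcome vector order: (T1.r0,T1.r1)
|SC outcomes| = 3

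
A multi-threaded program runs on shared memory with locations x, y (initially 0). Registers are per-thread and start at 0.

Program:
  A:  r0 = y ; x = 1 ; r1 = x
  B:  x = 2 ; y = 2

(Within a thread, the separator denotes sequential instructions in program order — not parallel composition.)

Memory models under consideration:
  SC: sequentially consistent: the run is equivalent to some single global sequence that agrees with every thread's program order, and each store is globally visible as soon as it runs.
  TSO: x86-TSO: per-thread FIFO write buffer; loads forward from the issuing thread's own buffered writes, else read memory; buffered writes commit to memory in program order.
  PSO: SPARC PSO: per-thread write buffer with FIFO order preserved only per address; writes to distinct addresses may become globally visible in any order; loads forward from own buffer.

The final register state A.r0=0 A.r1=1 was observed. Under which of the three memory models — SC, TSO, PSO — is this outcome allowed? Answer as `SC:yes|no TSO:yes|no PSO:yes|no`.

outcome vector order: (A.r0,A.r1)
[SC] allowed = {0/1, 0/2, 2/1}
[TSO] allowed = {0/1, 0/2, 2/1}
[PSO] allowed = {0/1, 0/2, 2/1, 2/2}
target 0/1 ∈ {SC,TSO,PSO}

SC:yes TSO:yes PSO:yes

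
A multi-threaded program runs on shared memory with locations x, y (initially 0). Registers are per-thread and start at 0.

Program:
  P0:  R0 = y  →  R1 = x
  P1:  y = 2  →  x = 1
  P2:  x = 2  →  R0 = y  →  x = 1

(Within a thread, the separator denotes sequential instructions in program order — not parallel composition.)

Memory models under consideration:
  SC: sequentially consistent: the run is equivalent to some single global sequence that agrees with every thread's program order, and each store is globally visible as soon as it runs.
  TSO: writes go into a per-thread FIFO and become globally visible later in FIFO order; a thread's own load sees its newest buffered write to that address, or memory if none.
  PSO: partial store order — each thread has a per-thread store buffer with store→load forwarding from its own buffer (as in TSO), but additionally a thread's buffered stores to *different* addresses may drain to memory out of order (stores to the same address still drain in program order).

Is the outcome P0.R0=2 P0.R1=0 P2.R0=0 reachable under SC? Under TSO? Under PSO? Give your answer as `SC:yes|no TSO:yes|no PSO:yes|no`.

outcome vector order: (P0.R0,P0.R1,P2.R0)
[SC] allowed = {0/0/0 0/0/2 0/1/0 0/1/2 0/2/0 0/2/2 2/0/2 2/1/0 2/1/2 2/2/0 2/2/2}
[TSO] allowed = {0/0/0 0/0/2 0/1/0 0/1/2 0/2/0 0/2/2 2/0/0 2/0/2 2/1/0 2/1/2 2/2/0 2/2/2}
[PSO] allowed = {0/0/0 0/0/2 0/1/0 0/1/2 0/2/0 0/2/2 2/0/0 2/0/2 2/1/0 2/1/2 2/2/0 2/2/2}
target 2/0/0 ∈ {TSO,PSO}

SC:no TSO:yes PSO:yes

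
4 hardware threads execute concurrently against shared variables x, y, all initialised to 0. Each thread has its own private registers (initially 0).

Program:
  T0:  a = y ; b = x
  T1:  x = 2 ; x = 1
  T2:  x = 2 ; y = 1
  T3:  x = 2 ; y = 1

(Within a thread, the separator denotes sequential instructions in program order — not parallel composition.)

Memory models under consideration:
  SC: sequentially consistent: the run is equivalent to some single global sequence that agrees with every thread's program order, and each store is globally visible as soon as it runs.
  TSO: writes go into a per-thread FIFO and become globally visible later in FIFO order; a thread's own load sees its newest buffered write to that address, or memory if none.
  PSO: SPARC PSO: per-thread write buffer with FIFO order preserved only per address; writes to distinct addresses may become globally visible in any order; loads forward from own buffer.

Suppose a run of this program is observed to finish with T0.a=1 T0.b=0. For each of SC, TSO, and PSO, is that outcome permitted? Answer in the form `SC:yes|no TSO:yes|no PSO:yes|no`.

outcome vector order: (T0.a,T0.b)
SC (5): (0,0) (0,1) (0,2) (1,1) (1,2)
TSO (5): (0,0) (0,1) (0,2) (1,1) (1,2)
PSO (6): (0,0) (0,1) (0,2) (1,0) (1,1) (1,2)
target (1,0) ∈ {PSO}

SC:no TSO:no PSO:yes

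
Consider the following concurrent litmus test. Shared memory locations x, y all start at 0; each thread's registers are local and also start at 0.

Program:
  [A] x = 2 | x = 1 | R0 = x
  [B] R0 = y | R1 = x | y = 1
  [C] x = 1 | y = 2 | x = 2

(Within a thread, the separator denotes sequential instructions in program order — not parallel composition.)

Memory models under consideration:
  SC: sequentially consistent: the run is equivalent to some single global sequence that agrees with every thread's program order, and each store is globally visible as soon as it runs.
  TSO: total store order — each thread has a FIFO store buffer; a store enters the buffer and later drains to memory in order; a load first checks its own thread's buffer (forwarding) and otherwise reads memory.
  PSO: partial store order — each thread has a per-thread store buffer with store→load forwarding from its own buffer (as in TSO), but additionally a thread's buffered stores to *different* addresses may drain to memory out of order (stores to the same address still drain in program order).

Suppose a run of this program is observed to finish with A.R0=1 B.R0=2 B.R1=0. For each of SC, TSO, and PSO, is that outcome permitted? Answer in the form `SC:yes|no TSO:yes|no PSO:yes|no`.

SC:no TSO:no PSO:yes

outcome vector order: (A.R0,B.R0,B.R1)
SC (10): 100; 101; 102; 121; 122; 200; 201; 202; 221; 222
TSO (10): 100; 101; 102; 121; 122; 200; 201; 202; 221; 222
PSO (12): 100; 101; 102; 120; 121; 122; 200; 201; 202; 220; 221; 222
target 120 ∈ {PSO}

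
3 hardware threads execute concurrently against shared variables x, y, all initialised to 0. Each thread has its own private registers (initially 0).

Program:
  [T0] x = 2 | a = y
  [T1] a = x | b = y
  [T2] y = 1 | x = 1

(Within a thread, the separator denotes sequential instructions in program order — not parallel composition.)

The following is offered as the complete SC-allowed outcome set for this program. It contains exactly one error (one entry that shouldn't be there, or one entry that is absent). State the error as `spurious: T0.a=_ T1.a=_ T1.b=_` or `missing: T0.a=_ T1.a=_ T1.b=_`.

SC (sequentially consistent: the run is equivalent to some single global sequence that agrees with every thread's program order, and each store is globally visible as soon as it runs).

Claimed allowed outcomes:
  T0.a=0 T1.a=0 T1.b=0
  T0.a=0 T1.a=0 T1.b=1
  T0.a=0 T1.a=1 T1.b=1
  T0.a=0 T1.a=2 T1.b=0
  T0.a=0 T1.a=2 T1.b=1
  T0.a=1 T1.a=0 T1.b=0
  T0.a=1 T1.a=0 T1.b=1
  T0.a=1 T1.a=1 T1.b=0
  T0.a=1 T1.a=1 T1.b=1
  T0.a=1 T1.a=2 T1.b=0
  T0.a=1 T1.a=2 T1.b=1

spurious: T0.a=1 T1.a=1 T1.b=0

outcome vector order: (T0.a,T1.a,T1.b)
SC (10): 000 001 011 020 021 100 101 111 120 121
claimed∖SC = {110}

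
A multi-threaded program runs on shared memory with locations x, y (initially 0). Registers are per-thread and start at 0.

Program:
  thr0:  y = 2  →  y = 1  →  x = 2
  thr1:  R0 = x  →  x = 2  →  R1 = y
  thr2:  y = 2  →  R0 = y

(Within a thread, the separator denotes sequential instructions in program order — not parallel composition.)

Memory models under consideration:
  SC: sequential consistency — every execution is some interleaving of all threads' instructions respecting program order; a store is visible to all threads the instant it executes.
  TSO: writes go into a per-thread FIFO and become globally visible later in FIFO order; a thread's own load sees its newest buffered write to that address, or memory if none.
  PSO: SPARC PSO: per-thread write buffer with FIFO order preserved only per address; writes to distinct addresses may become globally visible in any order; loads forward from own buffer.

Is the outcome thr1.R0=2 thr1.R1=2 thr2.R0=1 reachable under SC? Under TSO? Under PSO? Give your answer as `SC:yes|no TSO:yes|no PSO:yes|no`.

SC:no TSO:no PSO:yes

outcome vector order: (thr1.R0,thr1.R1,thr2.R0)
[SC] allowed = {001 002 011 012 021 022 211 212 222}
[TSO] allowed = {001 002 011 012 021 022 211 212 222}
[PSO] allowed = {001 002 011 012 021 022 201 202 211 212 221 222}
target 221 ∈ {PSO}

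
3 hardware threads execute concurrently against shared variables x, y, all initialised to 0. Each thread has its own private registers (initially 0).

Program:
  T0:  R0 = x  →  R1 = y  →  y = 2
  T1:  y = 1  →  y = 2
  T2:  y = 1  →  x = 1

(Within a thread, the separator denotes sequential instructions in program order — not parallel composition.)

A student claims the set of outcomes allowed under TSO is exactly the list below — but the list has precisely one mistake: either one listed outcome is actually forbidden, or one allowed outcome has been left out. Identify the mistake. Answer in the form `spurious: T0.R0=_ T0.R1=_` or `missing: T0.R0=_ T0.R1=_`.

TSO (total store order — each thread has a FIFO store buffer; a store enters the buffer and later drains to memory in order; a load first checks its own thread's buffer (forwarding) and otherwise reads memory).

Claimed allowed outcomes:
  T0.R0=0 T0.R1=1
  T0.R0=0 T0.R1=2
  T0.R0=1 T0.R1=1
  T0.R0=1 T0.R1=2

outcome vector order: (T0.R0,T0.R1)
under TSO → (0,0) (0,1) (0,2) (1,1) (1,2)
TSO∖claimed = {(0,0)}

missing: T0.R0=0 T0.R1=0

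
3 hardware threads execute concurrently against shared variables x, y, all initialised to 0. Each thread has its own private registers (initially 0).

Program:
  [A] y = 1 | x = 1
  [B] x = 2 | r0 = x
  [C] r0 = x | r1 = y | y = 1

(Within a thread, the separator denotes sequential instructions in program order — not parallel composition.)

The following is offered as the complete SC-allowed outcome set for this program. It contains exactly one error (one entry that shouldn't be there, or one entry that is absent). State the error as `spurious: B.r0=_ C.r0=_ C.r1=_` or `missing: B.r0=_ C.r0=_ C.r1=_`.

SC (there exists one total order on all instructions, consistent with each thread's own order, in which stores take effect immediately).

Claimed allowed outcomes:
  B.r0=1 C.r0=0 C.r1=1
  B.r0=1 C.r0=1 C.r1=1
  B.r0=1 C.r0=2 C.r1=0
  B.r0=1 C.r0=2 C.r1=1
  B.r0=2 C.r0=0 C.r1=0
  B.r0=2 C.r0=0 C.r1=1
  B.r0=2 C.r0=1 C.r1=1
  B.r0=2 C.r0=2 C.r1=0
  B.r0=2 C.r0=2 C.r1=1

missing: B.r0=1 C.r0=0 C.r1=0

outcome vector order: (B.r0,C.r0,C.r1)
under SC → 1/0/0, 1/0/1, 1/1/1, 1/2/0, 1/2/1, 2/0/0, 2/0/1, 2/1/1, 2/2/0, 2/2/1
SC∖claimed = {1/0/0}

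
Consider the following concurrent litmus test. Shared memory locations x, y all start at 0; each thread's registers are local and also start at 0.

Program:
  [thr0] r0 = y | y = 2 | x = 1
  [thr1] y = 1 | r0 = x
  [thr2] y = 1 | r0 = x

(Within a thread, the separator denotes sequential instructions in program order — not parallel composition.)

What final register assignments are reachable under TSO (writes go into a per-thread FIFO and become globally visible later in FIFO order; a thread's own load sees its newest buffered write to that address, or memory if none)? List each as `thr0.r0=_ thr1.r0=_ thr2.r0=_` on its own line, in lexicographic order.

outcome vector order: (thr0.r0,thr1.r0,thr2.r0)
|TSO outcomes| = 8

thr0.r0=0 thr1.r0=0 thr2.r0=0
thr0.r0=0 thr1.r0=0 thr2.r0=1
thr0.r0=0 thr1.r0=1 thr2.r0=0
thr0.r0=0 thr1.r0=1 thr2.r0=1
thr0.r0=1 thr1.r0=0 thr2.r0=0
thr0.r0=1 thr1.r0=0 thr2.r0=1
thr0.r0=1 thr1.r0=1 thr2.r0=0
thr0.r0=1 thr1.r0=1 thr2.r0=1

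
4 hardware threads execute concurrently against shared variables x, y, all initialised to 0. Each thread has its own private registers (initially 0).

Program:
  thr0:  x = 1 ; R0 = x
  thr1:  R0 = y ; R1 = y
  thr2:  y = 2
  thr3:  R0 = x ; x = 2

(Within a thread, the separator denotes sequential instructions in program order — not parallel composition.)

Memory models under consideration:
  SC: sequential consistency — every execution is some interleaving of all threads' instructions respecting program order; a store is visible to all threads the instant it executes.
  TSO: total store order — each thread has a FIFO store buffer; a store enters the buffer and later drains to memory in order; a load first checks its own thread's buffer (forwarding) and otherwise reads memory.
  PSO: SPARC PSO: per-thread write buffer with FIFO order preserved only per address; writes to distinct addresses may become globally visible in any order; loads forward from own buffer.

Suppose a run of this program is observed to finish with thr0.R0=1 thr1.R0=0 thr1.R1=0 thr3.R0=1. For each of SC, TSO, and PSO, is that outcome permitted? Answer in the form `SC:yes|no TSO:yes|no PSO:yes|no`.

outcome vector order: (thr0.R0,thr1.R0,thr1.R1,thr3.R0)
under SC → (1,0,0,0); (1,0,0,1); (1,0,2,0); (1,0,2,1); (1,2,2,0); (1,2,2,1); (2,0,0,0); (2,0,0,1); (2,0,2,0); (2,0,2,1); (2,2,2,0); (2,2,2,1)
under TSO → (1,0,0,0); (1,0,0,1); (1,0,2,0); (1,0,2,1); (1,2,2,0); (1,2,2,1); (2,0,0,0); (2,0,0,1); (2,0,2,0); (2,0,2,1); (2,2,2,0); (2,2,2,1)
under PSO → (1,0,0,0); (1,0,0,1); (1,0,2,0); (1,0,2,1); (1,2,2,0); (1,2,2,1); (2,0,0,0); (2,0,0,1); (2,0,2,0); (2,0,2,1); (2,2,2,0); (2,2,2,1)
target (1,0,0,1) ∈ {SC,TSO,PSO}

SC:yes TSO:yes PSO:yes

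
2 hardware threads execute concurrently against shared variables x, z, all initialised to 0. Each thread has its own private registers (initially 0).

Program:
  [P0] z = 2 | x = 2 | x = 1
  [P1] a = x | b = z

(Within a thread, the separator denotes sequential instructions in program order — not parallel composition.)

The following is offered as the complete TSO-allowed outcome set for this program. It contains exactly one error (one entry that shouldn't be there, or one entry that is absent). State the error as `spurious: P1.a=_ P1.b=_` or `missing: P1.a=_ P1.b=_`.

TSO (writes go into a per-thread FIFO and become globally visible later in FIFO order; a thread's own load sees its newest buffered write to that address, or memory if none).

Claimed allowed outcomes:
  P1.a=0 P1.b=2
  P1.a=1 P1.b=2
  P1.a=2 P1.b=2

missing: P1.a=0 P1.b=0

outcome vector order: (P1.a,P1.b)
[TSO] allowed = {0/0; 0/2; 1/2; 2/2}
TSO∖claimed = {0/0}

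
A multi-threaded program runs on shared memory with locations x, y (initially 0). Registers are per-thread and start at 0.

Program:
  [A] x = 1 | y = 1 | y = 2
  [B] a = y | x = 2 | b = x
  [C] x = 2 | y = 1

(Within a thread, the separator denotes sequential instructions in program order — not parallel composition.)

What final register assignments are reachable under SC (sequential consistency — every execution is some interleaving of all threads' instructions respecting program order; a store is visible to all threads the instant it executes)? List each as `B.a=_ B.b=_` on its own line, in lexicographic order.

outcome vector order: (B.a,B.b)
|SC outcomes| = 5

B.a=0 B.b=1
B.a=0 B.b=2
B.a=1 B.b=1
B.a=1 B.b=2
B.a=2 B.b=2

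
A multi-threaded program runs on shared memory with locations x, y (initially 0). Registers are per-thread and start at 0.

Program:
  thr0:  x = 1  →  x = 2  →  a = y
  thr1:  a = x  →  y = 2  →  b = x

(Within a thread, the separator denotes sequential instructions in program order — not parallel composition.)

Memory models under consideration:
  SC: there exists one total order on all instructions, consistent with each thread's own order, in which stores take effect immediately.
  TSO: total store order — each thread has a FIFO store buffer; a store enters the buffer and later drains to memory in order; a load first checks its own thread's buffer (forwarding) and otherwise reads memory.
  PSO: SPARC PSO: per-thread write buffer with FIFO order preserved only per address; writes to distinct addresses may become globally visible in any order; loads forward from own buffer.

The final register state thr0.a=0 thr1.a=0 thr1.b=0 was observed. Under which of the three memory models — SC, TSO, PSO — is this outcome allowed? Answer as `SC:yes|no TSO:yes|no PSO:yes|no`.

SC:no TSO:yes PSO:yes

outcome vector order: (thr0.a,thr1.a,thr1.b)
[SC] allowed = {0/0/2; 0/1/2; 0/2/2; 2/0/0; 2/0/1; 2/0/2; 2/1/1; 2/1/2; 2/2/2}
[TSO] allowed = {0/0/0; 0/0/1; 0/0/2; 0/1/1; 0/1/2; 0/2/2; 2/0/0; 2/0/1; 2/0/2; 2/1/1; 2/1/2; 2/2/2}
[PSO] allowed = {0/0/0; 0/0/1; 0/0/2; 0/1/1; 0/1/2; 0/2/2; 2/0/0; 2/0/1; 2/0/2; 2/1/1; 2/1/2; 2/2/2}
target 0/0/0 ∈ {TSO,PSO}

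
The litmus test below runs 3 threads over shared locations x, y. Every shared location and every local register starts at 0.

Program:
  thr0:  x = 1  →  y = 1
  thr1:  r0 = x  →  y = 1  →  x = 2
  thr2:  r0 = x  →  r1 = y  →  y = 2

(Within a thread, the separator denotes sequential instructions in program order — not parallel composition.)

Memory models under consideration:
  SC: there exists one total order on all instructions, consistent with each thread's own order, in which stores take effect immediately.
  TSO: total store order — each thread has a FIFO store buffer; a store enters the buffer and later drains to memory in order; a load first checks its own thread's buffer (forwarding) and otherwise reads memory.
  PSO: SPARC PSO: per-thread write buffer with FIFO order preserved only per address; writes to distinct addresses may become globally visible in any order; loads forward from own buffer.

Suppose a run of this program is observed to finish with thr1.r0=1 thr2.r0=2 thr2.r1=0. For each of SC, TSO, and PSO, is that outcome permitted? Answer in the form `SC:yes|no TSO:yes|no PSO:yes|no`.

outcome vector order: (thr1.r0,thr2.r0,thr2.r1)
SC (10): (0,0,0), (0,0,1), (0,1,0), (0,1,1), (0,2,1), (1,0,0), (1,0,1), (1,1,0), (1,1,1), (1,2,1)
TSO (10): (0,0,0), (0,0,1), (0,1,0), (0,1,1), (0,2,1), (1,0,0), (1,0,1), (1,1,0), (1,1,1), (1,2,1)
PSO (12): (0,0,0), (0,0,1), (0,1,0), (0,1,1), (0,2,0), (0,2,1), (1,0,0), (1,0,1), (1,1,0), (1,1,1), (1,2,0), (1,2,1)
target (1,2,0) ∈ {PSO}

SC:no TSO:no PSO:yes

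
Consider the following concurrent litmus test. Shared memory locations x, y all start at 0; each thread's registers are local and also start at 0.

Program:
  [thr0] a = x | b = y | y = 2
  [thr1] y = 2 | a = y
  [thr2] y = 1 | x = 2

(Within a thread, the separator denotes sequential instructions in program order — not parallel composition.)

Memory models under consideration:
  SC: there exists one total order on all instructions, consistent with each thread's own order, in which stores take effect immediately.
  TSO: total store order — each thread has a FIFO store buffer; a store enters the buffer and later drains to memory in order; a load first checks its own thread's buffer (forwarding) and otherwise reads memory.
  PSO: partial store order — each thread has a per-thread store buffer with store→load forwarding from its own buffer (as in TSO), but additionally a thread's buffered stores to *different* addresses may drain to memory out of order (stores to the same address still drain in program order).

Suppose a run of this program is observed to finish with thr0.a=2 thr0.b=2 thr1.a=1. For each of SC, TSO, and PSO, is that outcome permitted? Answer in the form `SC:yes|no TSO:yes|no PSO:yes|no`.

outcome vector order: (thr0.a,thr0.b,thr1.a)
SC (9): <0 0 1>; <0 0 2>; <0 1 1>; <0 1 2>; <0 2 1>; <0 2 2>; <2 1 1>; <2 1 2>; <2 2 2>
TSO (9): <0 0 1>; <0 0 2>; <0 1 1>; <0 1 2>; <0 2 1>; <0 2 2>; <2 1 1>; <2 1 2>; <2 2 2>
PSO (12): <0 0 1>; <0 0 2>; <0 1 1>; <0 1 2>; <0 2 1>; <0 2 2>; <2 0 1>; <2 0 2>; <2 1 1>; <2 1 2>; <2 2 1>; <2 2 2>
target <2 2 1> ∈ {PSO}

SC:no TSO:no PSO:yes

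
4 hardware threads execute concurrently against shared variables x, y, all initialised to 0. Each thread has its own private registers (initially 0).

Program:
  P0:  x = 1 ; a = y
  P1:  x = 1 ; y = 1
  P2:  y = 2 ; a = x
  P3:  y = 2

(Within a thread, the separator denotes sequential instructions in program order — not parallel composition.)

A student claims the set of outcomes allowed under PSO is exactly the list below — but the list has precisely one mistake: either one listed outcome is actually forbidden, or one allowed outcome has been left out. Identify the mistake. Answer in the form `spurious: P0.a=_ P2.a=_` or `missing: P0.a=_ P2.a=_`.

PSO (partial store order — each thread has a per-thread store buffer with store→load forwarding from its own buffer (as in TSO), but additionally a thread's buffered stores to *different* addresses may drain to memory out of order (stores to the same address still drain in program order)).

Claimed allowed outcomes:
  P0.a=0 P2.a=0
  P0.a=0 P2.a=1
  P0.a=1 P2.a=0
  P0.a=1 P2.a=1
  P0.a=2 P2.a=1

missing: P0.a=2 P2.a=0

outcome vector order: (P0.a,P2.a)
PSO (6): 00, 01, 10, 11, 20, 21
PSO∖claimed = {20}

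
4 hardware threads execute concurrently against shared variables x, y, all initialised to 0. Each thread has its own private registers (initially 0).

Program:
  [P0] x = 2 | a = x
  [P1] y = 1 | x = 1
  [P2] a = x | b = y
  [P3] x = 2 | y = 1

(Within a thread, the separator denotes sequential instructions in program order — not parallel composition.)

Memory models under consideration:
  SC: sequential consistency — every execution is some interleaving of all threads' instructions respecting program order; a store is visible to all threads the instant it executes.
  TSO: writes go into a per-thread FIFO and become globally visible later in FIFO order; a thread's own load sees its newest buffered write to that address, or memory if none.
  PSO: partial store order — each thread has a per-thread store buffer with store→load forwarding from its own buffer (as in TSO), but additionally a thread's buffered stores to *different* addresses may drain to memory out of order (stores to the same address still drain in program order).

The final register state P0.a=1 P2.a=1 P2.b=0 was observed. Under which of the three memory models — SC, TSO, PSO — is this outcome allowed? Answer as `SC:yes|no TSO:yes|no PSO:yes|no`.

SC:no TSO:no PSO:yes

outcome vector order: (P0.a,P2.a,P2.b)
SC (10): <1 0 0> <1 0 1> <1 1 1> <1 2 0> <1 2 1> <2 0 0> <2 0 1> <2 1 1> <2 2 0> <2 2 1>
TSO (10): <1 0 0> <1 0 1> <1 1 1> <1 2 0> <1 2 1> <2 0 0> <2 0 1> <2 1 1> <2 2 0> <2 2 1>
PSO (12): <1 0 0> <1 0 1> <1 1 0> <1 1 1> <1 2 0> <1 2 1> <2 0 0> <2 0 1> <2 1 0> <2 1 1> <2 2 0> <2 2 1>
target <1 1 0> ∈ {PSO}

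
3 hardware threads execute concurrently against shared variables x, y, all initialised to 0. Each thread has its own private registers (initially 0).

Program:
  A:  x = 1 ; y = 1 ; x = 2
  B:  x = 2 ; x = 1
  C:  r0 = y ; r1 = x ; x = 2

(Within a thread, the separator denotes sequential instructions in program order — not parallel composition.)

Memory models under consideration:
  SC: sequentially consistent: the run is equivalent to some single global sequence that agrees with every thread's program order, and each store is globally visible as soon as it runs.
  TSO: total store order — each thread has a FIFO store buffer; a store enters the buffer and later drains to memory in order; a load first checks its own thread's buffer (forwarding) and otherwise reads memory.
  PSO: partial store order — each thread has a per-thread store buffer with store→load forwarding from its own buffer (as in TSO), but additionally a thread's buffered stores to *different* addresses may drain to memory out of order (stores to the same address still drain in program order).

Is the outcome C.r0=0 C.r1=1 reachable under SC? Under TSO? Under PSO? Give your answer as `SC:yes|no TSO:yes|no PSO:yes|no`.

SC:yes TSO:yes PSO:yes

outcome vector order: (C.r0,C.r1)
SC (5): 0/0; 0/1; 0/2; 1/1; 1/2
TSO (5): 0/0; 0/1; 0/2; 1/1; 1/2
PSO (6): 0/0; 0/1; 0/2; 1/0; 1/1; 1/2
target 0/1 ∈ {SC,TSO,PSO}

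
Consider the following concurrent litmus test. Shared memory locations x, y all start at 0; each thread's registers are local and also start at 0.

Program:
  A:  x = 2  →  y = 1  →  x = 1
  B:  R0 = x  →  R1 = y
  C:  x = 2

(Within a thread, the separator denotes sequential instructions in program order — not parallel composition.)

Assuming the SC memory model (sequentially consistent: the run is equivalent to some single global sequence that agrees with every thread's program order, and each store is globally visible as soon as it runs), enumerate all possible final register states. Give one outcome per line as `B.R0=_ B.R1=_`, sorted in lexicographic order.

B.R0=0 B.R1=0
B.R0=0 B.R1=1
B.R0=1 B.R1=1
B.R0=2 B.R1=0
B.R0=2 B.R1=1

outcome vector order: (B.R0,B.R1)
|SC outcomes| = 5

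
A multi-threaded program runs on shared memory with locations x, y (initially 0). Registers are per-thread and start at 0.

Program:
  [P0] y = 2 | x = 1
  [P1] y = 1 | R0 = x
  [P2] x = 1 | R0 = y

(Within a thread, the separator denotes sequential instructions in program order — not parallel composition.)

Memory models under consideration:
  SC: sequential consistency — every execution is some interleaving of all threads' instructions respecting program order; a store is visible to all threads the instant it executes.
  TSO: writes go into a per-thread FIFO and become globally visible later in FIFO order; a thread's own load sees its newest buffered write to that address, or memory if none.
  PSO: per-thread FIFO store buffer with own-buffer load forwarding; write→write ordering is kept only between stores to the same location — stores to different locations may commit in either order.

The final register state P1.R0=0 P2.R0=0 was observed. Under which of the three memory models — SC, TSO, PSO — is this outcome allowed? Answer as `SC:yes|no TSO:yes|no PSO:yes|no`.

SC:no TSO:yes PSO:yes

outcome vector order: (P1.R0,P2.R0)
[SC] allowed = {01; 02; 10; 11; 12}
[TSO] allowed = {00; 01; 02; 10; 11; 12}
[PSO] allowed = {00; 01; 02; 10; 11; 12}
target 00 ∈ {TSO,PSO}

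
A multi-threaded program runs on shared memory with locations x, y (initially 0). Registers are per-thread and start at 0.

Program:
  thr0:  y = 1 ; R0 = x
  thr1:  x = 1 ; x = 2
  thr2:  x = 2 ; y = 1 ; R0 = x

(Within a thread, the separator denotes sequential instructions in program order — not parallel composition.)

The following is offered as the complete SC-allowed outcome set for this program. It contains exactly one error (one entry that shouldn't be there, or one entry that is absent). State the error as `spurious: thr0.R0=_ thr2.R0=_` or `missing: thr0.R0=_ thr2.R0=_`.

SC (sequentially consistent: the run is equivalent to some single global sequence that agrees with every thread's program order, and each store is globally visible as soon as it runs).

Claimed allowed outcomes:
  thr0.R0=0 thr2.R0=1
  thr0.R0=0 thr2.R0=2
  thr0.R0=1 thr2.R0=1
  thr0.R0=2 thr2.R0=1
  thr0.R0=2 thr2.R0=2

missing: thr0.R0=1 thr2.R0=2

outcome vector order: (thr0.R0,thr2.R0)
[SC] allowed = {01, 02, 11, 12, 21, 22}
SC∖claimed = {12}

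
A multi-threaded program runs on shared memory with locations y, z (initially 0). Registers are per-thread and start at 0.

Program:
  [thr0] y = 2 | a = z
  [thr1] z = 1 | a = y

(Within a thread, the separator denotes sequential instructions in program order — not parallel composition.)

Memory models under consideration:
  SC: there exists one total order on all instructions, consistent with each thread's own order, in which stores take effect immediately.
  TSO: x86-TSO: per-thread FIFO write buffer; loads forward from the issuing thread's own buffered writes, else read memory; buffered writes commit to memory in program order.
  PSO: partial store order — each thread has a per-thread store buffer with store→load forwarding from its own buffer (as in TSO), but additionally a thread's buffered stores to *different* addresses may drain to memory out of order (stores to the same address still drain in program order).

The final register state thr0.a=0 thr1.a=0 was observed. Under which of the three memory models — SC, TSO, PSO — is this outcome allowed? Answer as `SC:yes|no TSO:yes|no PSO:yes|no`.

outcome vector order: (thr0.a,thr1.a)
[SC] allowed = {02, 10, 12}
[TSO] allowed = {00, 02, 10, 12}
[PSO] allowed = {00, 02, 10, 12}
target 00 ∈ {TSO,PSO}

SC:no TSO:yes PSO:yes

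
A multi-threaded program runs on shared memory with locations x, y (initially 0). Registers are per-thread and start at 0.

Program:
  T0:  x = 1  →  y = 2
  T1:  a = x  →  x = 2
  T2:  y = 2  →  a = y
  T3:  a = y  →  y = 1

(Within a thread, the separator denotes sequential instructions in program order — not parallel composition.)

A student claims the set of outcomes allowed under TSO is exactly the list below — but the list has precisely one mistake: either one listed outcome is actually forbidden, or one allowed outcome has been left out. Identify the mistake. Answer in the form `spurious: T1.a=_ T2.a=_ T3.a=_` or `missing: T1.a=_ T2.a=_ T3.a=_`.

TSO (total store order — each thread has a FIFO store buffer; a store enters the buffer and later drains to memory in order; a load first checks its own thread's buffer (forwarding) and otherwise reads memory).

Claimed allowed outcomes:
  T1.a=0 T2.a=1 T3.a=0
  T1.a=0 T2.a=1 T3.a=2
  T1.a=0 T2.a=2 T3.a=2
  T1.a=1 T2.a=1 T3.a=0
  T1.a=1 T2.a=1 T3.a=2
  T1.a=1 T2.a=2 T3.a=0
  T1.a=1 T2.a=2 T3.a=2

outcome vector order: (T1.a,T2.a,T3.a)
[TSO] allowed = {010 012 020 022 110 112 120 122}
TSO∖claimed = {020}

missing: T1.a=0 T2.a=2 T3.a=0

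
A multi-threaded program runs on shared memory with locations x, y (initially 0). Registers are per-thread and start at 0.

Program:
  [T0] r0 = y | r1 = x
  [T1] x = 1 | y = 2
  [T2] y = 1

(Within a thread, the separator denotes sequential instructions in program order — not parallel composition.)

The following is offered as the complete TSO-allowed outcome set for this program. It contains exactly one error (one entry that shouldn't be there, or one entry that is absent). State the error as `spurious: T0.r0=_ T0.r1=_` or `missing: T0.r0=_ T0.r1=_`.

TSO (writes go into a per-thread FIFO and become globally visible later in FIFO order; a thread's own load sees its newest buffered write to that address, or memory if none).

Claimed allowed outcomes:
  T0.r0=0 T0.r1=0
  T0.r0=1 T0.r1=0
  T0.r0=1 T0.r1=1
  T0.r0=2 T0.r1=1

missing: T0.r0=0 T0.r1=1

outcome vector order: (T0.r0,T0.r1)
TSO (5): 00 01 10 11 21
TSO∖claimed = {01}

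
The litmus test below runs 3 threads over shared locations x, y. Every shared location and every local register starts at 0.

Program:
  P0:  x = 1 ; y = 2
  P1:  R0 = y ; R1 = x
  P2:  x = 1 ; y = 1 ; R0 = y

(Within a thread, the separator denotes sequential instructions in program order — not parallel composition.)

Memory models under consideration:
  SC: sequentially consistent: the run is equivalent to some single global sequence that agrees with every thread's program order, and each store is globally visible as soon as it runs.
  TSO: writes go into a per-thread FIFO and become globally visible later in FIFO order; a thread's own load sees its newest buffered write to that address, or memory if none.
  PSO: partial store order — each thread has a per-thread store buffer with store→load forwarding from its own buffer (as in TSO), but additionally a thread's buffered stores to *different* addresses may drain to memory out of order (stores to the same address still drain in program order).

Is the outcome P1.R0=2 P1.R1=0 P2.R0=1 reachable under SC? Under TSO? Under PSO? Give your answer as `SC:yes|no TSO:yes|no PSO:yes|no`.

SC:no TSO:no PSO:yes

outcome vector order: (P1.R0,P1.R1,P2.R0)
[SC] allowed = {(0,0,1); (0,0,2); (0,1,1); (0,1,2); (1,1,1); (1,1,2); (2,1,1); (2,1,2)}
[TSO] allowed = {(0,0,1); (0,0,2); (0,1,1); (0,1,2); (1,1,1); (1,1,2); (2,1,1); (2,1,2)}
[PSO] allowed = {(0,0,1); (0,0,2); (0,1,1); (0,1,2); (1,0,1); (1,0,2); (1,1,1); (1,1,2); (2,0,1); (2,0,2); (2,1,1); (2,1,2)}
target (2,0,1) ∈ {PSO}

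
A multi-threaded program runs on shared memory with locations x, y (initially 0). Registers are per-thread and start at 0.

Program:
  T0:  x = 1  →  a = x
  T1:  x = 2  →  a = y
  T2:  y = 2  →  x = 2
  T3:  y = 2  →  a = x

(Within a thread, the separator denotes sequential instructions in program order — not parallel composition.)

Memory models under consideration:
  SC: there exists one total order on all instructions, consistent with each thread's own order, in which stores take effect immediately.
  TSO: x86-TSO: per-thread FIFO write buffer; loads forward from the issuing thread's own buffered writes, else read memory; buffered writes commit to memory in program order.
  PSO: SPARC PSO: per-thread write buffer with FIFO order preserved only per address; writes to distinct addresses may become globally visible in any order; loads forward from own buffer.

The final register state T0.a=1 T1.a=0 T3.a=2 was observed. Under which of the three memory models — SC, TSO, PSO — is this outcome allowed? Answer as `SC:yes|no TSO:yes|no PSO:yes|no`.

outcome vector order: (T0.a,T1.a,T3.a)
[SC] allowed = {<1 0 1>, <1 0 2>, <1 2 0>, <1 2 1>, <1 2 2>, <2 0 1>, <2 0 2>, <2 2 0>, <2 2 1>, <2 2 2>}
[TSO] allowed = {<1 0 0>, <1 0 1>, <1 0 2>, <1 2 0>, <1 2 1>, <1 2 2>, <2 0 0>, <2 0 1>, <2 0 2>, <2 2 0>, <2 2 1>, <2 2 2>}
[PSO] allowed = {<1 0 0>, <1 0 1>, <1 0 2>, <1 2 0>, <1 2 1>, <1 2 2>, <2 0 0>, <2 0 1>, <2 0 2>, <2 2 0>, <2 2 1>, <2 2 2>}
target <1 0 2> ∈ {SC,TSO,PSO}

SC:yes TSO:yes PSO:yes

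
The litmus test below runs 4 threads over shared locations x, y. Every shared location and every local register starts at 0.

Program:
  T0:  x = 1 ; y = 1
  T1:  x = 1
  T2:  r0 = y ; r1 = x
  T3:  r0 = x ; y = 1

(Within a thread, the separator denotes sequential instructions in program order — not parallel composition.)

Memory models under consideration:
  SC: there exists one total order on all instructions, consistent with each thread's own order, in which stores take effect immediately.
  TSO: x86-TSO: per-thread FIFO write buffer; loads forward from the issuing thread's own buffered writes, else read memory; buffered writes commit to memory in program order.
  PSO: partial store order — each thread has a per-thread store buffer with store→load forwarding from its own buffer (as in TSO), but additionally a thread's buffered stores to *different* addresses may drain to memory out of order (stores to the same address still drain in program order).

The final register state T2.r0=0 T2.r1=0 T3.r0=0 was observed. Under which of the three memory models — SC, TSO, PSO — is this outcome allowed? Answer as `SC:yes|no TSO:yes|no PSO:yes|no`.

SC:yes TSO:yes PSO:yes

outcome vector order: (T2.r0,T2.r1,T3.r0)
[SC] allowed = {000 001 010 011 100 110 111}
[TSO] allowed = {000 001 010 011 100 110 111}
[PSO] allowed = {000 001 010 011 100 101 110 111}
target 000 ∈ {SC,TSO,PSO}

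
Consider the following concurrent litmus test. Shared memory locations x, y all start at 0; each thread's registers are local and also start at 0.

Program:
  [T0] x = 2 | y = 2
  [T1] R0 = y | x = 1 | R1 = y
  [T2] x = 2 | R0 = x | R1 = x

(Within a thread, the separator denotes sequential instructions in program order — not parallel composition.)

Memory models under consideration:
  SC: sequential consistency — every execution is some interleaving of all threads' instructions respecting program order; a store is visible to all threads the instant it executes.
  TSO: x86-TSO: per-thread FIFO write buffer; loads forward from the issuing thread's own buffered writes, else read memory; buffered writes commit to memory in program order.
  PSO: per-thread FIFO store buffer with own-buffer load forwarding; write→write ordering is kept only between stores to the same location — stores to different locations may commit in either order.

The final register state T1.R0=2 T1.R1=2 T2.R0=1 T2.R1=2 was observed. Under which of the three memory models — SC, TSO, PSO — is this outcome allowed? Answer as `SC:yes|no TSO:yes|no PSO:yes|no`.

SC:no TSO:no PSO:yes

outcome vector order: (T1.R0,T1.R1,T2.R0,T2.R1)
SC: 11 outcomes — {(0,0,1,1), (0,0,1,2), (0,0,2,1), (0,0,2,2), (0,2,1,1), (0,2,1,2), (0,2,2,1), (0,2,2,2), (2,2,1,1), (2,2,2,1), (2,2,2,2)}
TSO: 11 outcomes — {(0,0,1,1), (0,0,1,2), (0,0,2,1), (0,0,2,2), (0,2,1,1), (0,2,1,2), (0,2,2,1), (0,2,2,2), (2,2,1,1), (2,2,2,1), (2,2,2,2)}
PSO: 12 outcomes — {(0,0,1,1), (0,0,1,2), (0,0,2,1), (0,0,2,2), (0,2,1,1), (0,2,1,2), (0,2,2,1), (0,2,2,2), (2,2,1,1), (2,2,1,2), (2,2,2,1), (2,2,2,2)}
target (2,2,1,2) ∈ {PSO}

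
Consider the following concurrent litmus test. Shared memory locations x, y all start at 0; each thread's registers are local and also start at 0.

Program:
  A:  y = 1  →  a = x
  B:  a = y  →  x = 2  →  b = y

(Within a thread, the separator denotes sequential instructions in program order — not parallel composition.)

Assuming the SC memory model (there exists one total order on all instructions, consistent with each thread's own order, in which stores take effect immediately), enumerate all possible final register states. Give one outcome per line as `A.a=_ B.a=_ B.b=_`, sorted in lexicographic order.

A.a=0 B.a=0 B.b=1
A.a=0 B.a=1 B.b=1
A.a=2 B.a=0 B.b=0
A.a=2 B.a=0 B.b=1
A.a=2 B.a=1 B.b=1

outcome vector order: (A.a,B.a,B.b)
|SC outcomes| = 5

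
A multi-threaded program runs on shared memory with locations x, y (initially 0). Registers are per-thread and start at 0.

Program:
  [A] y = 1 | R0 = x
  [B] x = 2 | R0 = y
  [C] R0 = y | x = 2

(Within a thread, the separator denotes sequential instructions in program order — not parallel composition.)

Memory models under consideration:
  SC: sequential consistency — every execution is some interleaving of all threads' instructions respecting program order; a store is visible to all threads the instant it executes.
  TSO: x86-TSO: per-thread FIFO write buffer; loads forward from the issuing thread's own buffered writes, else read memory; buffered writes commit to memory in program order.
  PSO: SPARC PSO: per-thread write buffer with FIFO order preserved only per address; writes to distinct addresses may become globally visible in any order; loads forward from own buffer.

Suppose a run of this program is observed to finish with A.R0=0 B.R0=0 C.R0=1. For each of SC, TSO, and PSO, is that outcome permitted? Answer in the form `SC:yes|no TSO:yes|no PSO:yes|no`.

SC:no TSO:yes PSO:yes

outcome vector order: (A.R0,B.R0,C.R0)
[SC] allowed = {(0,1,0) (0,1,1) (2,0,0) (2,0,1) (2,1,0) (2,1,1)}
[TSO] allowed = {(0,0,0) (0,0,1) (0,1,0) (0,1,1) (2,0,0) (2,0,1) (2,1,0) (2,1,1)}
[PSO] allowed = {(0,0,0) (0,0,1) (0,1,0) (0,1,1) (2,0,0) (2,0,1) (2,1,0) (2,1,1)}
target (0,0,1) ∈ {TSO,PSO}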